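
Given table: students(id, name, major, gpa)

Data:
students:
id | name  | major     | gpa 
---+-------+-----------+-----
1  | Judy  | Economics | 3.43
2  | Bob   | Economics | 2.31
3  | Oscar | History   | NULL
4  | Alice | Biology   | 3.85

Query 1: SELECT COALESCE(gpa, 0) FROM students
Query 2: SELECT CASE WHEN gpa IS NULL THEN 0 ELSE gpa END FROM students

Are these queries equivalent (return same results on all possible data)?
Yes, equivalent

Both queries return: [(0,), (2.31,), (3.43,), (3.85,)]

Reason: COALESCE vs CASE for NULL handling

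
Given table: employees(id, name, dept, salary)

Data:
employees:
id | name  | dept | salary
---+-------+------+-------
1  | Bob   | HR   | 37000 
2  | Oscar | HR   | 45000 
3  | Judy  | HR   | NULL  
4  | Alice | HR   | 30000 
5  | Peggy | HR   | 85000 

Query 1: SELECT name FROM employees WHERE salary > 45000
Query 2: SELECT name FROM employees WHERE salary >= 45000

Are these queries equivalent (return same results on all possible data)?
No, not equivalent

Query 1 returns: [('Peggy',)]
Query 2 returns: [('Oscar',), ('Peggy',)]

Reason: > vs >= gives different results when salary = 45000 exists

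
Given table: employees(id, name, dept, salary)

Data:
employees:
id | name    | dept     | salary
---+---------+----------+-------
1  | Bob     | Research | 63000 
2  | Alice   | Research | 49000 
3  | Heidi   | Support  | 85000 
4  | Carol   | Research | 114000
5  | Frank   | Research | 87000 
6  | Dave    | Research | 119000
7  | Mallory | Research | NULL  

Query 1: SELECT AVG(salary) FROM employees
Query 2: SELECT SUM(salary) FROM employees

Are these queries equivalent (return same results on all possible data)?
No, not equivalent

Query 1 returns: [(86166.66666666667,)]
Query 2 returns: [(517000,)]

Reason: AVG vs SUM give different aggregate values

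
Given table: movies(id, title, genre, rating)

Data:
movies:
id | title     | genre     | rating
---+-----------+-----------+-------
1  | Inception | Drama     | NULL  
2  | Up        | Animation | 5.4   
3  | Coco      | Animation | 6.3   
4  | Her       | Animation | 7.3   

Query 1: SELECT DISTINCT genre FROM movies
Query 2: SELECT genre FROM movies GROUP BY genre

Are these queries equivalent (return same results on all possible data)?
Yes, equivalent

Both queries return: [('Animation',), ('Drama',)]

Reason: Both get unique genres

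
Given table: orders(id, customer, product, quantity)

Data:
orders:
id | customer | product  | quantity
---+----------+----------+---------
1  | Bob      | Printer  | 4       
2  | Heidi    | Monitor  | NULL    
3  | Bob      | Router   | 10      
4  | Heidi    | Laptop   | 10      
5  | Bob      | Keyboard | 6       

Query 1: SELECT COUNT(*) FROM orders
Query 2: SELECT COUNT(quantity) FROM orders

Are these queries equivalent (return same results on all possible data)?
No, not equivalent

Query 1 returns: [(5,)]
Query 2 returns: [(4,)]

Reason: COUNT(*) includes NULLs, COUNT(column) excludes them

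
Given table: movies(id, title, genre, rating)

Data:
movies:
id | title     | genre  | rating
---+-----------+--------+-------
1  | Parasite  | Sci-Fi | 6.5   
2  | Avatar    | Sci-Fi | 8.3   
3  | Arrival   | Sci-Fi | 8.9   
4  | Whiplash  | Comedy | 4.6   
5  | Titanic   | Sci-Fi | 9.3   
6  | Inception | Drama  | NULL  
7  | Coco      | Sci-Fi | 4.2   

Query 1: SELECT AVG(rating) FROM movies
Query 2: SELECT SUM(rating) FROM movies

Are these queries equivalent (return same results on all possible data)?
No, not equivalent

Query 1 returns: [(6.966666666666668,)]
Query 2 returns: [(41.800000000000004,)]

Reason: AVG vs SUM give different aggregate values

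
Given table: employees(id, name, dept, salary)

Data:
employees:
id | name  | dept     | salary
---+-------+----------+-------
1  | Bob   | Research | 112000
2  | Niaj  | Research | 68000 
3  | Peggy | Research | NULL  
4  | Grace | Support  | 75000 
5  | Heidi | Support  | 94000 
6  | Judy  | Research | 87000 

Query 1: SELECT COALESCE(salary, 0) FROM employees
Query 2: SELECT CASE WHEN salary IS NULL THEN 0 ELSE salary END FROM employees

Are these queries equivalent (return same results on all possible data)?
Yes, equivalent

Both queries return: [(0,), (68000,), (75000,), (87000,), (94000,), (112000,)]

Reason: COALESCE vs CASE for NULL handling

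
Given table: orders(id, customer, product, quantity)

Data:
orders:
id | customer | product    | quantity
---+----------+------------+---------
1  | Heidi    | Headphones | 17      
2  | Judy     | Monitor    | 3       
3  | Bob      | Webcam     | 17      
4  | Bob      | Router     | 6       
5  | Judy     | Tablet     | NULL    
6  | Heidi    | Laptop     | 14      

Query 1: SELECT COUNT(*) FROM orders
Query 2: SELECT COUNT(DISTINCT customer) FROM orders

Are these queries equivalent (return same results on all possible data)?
No, not equivalent

Query 1 returns: [(6,)]
Query 2 returns: [(3,)]

Reason: COUNT(*) counts rows, COUNT(DISTINCT customer) counts unique customers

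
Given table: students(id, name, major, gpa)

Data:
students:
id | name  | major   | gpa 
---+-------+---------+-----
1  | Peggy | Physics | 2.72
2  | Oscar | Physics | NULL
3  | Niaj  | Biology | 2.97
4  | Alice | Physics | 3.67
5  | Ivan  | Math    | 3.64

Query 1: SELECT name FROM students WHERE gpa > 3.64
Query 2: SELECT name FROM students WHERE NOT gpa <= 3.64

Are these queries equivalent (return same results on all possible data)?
Yes, equivalent

Both queries return: [('Alice',)]

Reason: Both filter gpa > 3.64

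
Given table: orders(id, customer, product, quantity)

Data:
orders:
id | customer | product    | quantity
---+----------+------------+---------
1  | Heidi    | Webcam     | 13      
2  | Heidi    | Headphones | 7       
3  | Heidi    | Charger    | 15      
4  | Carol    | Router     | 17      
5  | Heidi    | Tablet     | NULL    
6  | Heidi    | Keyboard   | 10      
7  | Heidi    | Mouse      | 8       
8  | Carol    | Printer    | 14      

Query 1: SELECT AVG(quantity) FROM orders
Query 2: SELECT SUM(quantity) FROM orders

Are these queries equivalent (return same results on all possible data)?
No, not equivalent

Query 1 returns: [(12.0,)]
Query 2 returns: [(84,)]

Reason: AVG vs SUM give different aggregate values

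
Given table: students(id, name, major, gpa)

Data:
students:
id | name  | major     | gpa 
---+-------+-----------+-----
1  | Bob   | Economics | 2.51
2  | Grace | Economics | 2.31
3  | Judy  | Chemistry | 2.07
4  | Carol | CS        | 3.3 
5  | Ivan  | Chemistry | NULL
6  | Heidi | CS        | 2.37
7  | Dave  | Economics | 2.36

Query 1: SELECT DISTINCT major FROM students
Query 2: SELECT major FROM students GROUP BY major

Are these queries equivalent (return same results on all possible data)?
Yes, equivalent

Both queries return: [('CS',), ('Chemistry',), ('Economics',)]

Reason: Both get unique majors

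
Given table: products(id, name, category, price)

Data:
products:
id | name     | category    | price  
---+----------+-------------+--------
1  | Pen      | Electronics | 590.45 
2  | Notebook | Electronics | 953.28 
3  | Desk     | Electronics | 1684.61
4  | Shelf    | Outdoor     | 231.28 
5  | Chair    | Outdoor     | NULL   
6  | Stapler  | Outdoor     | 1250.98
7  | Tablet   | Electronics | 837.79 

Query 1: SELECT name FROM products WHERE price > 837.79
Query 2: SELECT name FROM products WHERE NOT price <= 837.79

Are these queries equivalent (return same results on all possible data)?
Yes, equivalent

Both queries return: [('Desk',), ('Notebook',), ('Stapler',)]

Reason: Both filter price > 837.79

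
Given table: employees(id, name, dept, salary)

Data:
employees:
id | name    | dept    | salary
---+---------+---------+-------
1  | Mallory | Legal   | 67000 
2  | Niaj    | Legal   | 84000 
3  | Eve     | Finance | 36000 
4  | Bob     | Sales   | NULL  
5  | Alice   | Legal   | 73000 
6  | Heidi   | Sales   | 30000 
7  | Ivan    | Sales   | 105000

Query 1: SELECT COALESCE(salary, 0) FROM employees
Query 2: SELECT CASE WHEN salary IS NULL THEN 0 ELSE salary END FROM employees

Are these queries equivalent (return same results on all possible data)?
Yes, equivalent

Both queries return: [(0,), (30000,), (36000,), (67000,), (73000,), (84000,), (105000,)]

Reason: COALESCE vs CASE for NULL handling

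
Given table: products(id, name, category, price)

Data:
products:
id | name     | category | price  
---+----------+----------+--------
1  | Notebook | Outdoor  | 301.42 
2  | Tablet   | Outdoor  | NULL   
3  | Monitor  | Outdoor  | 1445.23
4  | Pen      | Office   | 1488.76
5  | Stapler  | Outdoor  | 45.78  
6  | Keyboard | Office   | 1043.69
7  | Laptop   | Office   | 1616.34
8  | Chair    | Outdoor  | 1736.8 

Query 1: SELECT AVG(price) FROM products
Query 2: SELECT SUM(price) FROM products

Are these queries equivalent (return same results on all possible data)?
No, not equivalent

Query 1 returns: [(1096.86,)]
Query 2 returns: [(7678.0199999999995,)]

Reason: AVG vs SUM give different aggregate values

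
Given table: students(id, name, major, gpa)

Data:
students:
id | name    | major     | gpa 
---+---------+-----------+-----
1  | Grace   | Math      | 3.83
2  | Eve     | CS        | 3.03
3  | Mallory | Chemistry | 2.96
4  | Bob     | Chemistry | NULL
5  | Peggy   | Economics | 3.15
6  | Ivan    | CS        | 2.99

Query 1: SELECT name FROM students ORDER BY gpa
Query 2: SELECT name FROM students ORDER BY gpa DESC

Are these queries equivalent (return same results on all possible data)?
No, not equivalent

Query 1 returns: [('Bob',), ('Mallory',), ('Ivan',), ('Eve',), ('Peggy',), ('Grace',)]
Query 2 returns: [('Grace',), ('Peggy',), ('Eve',), ('Ivan',), ('Mallory',), ('Bob',)]

Reason: ASC vs DESC gives opposite ordering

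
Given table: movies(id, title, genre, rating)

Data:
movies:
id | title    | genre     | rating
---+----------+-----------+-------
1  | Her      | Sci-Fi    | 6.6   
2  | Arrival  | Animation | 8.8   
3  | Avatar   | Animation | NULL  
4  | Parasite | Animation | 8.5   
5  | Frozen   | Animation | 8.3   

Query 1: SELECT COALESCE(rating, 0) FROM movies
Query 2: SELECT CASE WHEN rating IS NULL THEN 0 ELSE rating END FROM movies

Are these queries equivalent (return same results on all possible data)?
Yes, equivalent

Both queries return: [(0,), (6.6,), (8.3,), (8.5,), (8.8,)]

Reason: COALESCE vs CASE for NULL handling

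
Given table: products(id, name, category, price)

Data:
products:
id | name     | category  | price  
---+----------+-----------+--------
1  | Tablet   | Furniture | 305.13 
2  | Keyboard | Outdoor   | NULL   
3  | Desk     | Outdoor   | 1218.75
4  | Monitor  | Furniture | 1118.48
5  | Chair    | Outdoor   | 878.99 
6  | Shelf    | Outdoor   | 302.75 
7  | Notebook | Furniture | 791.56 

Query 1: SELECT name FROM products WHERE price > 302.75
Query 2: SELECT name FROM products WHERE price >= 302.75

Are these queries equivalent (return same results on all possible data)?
No, not equivalent

Query 1 returns: [('Tablet',), ('Desk',), ('Monitor',), ('Chair',), ('Notebook',)]
Query 2 returns: [('Tablet',), ('Desk',), ('Monitor',), ('Chair',), ('Shelf',), ('Notebook',)]

Reason: > vs >= gives different results when price = 302.75 exists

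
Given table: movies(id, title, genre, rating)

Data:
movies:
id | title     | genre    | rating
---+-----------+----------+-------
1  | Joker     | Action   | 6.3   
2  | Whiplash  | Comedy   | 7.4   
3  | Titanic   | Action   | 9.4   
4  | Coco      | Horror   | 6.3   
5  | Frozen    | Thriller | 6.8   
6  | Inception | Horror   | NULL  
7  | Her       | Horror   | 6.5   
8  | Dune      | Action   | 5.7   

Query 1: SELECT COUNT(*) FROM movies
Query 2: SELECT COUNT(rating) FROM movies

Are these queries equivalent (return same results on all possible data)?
No, not equivalent

Query 1 returns: [(8,)]
Query 2 returns: [(7,)]

Reason: COUNT(*) includes NULLs, COUNT(column) excludes them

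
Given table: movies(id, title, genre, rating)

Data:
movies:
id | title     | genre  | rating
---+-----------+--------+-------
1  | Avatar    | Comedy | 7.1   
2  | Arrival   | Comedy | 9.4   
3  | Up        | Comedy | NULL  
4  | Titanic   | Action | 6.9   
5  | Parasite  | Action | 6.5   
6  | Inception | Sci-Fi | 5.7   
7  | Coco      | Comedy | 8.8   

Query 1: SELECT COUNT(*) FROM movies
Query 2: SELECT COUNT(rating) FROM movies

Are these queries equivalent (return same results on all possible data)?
No, not equivalent

Query 1 returns: [(7,)]
Query 2 returns: [(6,)]

Reason: COUNT(*) includes NULLs, COUNT(column) excludes them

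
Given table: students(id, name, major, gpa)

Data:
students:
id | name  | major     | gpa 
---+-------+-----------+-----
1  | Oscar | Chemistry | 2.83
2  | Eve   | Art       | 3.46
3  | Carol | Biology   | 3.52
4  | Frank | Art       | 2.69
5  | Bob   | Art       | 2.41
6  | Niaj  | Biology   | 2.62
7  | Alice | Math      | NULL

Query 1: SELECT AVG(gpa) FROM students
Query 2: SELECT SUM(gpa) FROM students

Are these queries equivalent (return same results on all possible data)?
No, not equivalent

Query 1 returns: [(2.921666666666667,)]
Query 2 returns: [(17.53,)]

Reason: AVG vs SUM give different aggregate values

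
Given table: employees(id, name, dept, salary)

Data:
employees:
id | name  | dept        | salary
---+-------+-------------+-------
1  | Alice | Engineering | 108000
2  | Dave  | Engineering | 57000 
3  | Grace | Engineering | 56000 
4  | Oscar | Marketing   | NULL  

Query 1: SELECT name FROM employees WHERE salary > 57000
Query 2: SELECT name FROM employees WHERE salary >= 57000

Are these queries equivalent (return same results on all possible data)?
No, not equivalent

Query 1 returns: [('Alice',)]
Query 2 returns: [('Alice',), ('Dave',)]

Reason: > vs >= gives different results when salary = 57000 exists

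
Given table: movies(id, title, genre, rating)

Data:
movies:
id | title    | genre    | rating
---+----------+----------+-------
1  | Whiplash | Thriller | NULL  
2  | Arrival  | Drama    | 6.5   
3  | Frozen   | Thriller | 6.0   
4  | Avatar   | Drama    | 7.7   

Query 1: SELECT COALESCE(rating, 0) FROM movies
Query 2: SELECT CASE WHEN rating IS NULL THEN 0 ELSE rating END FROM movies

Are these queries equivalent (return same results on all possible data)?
Yes, equivalent

Both queries return: [(0,), (6.0,), (6.5,), (7.7,)]

Reason: COALESCE vs CASE for NULL handling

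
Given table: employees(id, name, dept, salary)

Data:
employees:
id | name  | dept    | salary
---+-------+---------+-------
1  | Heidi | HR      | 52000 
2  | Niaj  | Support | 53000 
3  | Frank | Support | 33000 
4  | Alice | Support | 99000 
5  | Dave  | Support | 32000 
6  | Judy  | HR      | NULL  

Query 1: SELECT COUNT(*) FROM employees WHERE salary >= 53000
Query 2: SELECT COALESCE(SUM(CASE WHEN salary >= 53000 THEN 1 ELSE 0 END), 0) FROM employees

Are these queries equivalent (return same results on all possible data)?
Yes, equivalent

Both queries return: [(2,)]

Reason: COUNT with WHERE vs conditional SUM (COALESCE handles empty-table NULL)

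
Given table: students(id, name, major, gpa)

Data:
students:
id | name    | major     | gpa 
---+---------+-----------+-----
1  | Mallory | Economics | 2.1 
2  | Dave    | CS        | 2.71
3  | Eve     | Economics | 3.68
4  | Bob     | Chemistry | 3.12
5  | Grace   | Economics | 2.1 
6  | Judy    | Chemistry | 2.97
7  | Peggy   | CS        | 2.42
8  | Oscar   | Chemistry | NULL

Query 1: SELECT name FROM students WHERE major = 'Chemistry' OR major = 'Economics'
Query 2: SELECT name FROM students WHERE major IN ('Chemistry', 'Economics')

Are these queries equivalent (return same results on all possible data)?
Yes, equivalent

Both queries return: [('Bob',), ('Eve',), ('Grace',), ('Judy',), ('Mallory',), ('Oscar',)]

Reason: OR vs IN are equivalent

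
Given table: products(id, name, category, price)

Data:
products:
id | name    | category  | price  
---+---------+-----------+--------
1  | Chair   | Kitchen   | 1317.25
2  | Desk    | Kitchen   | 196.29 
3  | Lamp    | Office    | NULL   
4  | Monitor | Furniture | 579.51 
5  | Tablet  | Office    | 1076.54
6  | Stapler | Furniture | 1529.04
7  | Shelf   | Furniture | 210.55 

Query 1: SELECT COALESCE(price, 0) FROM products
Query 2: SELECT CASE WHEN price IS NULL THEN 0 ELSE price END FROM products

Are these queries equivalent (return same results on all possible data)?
Yes, equivalent

Both queries return: [(0,), (196.29,), (210.55,), (579.51,), (1076.54,), (1317.25,), (1529.04,)]

Reason: COALESCE vs CASE for NULL handling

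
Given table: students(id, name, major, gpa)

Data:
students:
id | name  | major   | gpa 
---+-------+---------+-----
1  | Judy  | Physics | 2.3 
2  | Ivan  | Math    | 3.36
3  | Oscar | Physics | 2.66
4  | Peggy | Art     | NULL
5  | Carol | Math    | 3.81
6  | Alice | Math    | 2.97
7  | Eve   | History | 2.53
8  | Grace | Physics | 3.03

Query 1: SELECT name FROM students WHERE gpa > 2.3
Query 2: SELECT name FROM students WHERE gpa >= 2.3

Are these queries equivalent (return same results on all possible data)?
No, not equivalent

Query 1 returns: [('Ivan',), ('Oscar',), ('Carol',), ('Alice',), ('Eve',), ('Grace',)]
Query 2 returns: [('Judy',), ('Ivan',), ('Oscar',), ('Carol',), ('Alice',), ('Eve',), ('Grace',)]

Reason: > vs >= gives different results when gpa = 2.3 exists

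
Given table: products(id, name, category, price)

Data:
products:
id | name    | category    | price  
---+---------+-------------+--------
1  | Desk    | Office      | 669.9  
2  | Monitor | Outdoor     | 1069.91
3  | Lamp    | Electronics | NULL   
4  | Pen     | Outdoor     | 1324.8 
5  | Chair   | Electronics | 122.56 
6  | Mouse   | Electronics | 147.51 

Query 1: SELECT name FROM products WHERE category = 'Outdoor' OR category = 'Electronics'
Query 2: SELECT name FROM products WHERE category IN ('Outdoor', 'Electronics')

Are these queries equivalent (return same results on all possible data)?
Yes, equivalent

Both queries return: [('Chair',), ('Lamp',), ('Monitor',), ('Mouse',), ('Pen',)]

Reason: OR vs IN are equivalent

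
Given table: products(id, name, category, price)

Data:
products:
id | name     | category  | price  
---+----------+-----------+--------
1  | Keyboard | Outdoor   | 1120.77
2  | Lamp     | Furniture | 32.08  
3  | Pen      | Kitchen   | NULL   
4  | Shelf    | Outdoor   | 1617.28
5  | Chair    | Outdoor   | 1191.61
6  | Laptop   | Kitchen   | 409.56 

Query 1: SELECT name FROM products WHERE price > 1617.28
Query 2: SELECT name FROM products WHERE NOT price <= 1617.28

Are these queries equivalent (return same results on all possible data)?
Yes, equivalent

Both queries return: []

Reason: Both filter price > 1617.28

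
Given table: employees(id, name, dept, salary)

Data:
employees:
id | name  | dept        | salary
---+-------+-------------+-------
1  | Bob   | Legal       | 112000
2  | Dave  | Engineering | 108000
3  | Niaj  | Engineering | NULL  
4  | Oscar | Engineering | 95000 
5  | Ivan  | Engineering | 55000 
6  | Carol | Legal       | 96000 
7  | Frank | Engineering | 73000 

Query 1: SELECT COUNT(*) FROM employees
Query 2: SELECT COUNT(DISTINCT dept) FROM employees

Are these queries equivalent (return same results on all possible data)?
No, not equivalent

Query 1 returns: [(7,)]
Query 2 returns: [(2,)]

Reason: COUNT(*) counts rows, COUNT(DISTINCT dept) counts unique depts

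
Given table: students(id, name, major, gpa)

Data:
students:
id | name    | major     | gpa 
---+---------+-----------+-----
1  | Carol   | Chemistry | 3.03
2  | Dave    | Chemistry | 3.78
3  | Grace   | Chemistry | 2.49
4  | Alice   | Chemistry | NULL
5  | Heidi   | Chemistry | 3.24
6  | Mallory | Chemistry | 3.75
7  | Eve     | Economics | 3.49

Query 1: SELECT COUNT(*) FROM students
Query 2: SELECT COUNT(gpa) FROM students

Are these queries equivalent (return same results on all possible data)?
No, not equivalent

Query 1 returns: [(7,)]
Query 2 returns: [(6,)]

Reason: COUNT(*) includes NULLs, COUNT(column) excludes them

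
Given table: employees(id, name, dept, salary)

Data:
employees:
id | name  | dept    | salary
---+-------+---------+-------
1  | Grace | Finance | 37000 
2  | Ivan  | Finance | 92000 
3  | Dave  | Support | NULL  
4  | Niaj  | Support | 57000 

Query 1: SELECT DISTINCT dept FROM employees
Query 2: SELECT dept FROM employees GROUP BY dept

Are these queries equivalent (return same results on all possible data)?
Yes, equivalent

Both queries return: [('Finance',), ('Support',)]

Reason: Both get unique depts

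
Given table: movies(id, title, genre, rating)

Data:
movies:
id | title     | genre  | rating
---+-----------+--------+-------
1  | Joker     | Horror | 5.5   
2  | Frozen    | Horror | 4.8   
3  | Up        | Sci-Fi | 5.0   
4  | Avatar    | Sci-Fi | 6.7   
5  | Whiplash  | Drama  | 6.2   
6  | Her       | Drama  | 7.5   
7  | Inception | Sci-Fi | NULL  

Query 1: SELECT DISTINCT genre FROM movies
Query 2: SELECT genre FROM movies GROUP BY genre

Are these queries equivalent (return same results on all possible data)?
Yes, equivalent

Both queries return: [('Drama',), ('Horror',), ('Sci-Fi',)]

Reason: Both get unique genres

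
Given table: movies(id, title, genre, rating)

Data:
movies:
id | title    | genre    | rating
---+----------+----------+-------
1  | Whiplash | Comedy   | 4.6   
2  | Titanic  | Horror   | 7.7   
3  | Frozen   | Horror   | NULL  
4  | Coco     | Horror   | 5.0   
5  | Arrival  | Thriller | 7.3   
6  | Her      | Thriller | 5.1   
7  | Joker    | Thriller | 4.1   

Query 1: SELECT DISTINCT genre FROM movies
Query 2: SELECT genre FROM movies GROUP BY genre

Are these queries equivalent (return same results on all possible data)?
Yes, equivalent

Both queries return: [('Comedy',), ('Horror',), ('Thriller',)]

Reason: Both get unique genres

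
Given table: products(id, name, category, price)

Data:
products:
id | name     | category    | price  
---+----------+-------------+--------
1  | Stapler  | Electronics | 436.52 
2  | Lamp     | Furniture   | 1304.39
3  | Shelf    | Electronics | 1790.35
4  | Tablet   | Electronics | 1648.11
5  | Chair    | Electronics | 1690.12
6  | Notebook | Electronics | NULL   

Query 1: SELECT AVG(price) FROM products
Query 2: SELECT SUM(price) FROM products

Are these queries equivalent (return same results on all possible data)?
No, not equivalent

Query 1 returns: [(1373.898,)]
Query 2 returns: [(6869.49,)]

Reason: AVG vs SUM give different aggregate values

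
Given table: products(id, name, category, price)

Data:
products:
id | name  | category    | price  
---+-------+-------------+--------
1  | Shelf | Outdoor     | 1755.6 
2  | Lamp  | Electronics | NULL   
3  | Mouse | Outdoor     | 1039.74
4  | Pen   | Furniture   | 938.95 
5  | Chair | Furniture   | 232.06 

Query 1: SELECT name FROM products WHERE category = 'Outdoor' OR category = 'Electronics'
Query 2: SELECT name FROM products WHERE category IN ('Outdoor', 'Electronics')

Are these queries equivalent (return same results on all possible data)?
Yes, equivalent

Both queries return: [('Lamp',), ('Mouse',), ('Shelf',)]

Reason: OR vs IN are equivalent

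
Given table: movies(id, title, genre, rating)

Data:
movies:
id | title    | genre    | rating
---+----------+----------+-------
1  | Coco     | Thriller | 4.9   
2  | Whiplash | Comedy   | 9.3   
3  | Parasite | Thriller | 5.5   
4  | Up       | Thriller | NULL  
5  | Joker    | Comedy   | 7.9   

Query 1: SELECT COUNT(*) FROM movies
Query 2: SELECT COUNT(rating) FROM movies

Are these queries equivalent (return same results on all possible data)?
No, not equivalent

Query 1 returns: [(5,)]
Query 2 returns: [(4,)]

Reason: COUNT(*) includes NULLs, COUNT(column) excludes them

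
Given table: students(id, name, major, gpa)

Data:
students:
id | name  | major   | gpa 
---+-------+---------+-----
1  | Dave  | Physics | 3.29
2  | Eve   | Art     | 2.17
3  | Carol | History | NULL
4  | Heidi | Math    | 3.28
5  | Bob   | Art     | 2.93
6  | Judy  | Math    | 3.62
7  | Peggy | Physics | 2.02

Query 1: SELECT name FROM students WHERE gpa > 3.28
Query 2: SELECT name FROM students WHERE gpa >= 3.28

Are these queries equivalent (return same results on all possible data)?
No, not equivalent

Query 1 returns: [('Dave',), ('Judy',)]
Query 2 returns: [('Dave',), ('Heidi',), ('Judy',)]

Reason: > vs >= gives different results when gpa = 3.28 exists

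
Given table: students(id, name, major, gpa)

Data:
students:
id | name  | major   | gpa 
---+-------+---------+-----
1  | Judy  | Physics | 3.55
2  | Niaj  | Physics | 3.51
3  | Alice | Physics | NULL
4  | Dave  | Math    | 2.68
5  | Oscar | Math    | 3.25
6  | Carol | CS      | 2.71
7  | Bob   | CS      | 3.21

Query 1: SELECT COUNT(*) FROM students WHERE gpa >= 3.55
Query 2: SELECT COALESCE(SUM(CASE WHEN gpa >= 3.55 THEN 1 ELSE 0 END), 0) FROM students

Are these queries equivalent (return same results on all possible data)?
Yes, equivalent

Both queries return: [(1,)]

Reason: COUNT with WHERE vs conditional SUM (COALESCE handles empty-table NULL)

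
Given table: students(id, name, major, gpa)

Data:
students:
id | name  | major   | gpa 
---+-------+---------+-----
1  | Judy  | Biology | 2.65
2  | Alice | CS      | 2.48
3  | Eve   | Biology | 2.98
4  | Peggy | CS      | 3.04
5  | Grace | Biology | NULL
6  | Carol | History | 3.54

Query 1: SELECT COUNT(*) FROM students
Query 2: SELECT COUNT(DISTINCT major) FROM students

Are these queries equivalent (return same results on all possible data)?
No, not equivalent

Query 1 returns: [(6,)]
Query 2 returns: [(3,)]

Reason: COUNT(*) counts rows, COUNT(DISTINCT major) counts unique majors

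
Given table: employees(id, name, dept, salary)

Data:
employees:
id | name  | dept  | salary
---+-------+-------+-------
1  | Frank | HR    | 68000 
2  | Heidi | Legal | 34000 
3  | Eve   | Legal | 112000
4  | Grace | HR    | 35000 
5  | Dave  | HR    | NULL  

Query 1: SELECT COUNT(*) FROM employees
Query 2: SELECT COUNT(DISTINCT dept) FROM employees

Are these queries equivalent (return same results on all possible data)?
No, not equivalent

Query 1 returns: [(5,)]
Query 2 returns: [(2,)]

Reason: COUNT(*) counts rows, COUNT(DISTINCT dept) counts unique depts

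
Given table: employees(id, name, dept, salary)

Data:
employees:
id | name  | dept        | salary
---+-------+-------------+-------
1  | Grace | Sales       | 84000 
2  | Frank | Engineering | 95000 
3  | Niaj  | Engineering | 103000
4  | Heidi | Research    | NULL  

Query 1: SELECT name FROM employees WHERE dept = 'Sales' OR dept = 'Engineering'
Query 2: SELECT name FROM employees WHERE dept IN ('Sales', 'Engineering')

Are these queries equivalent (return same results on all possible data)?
Yes, equivalent

Both queries return: [('Frank',), ('Grace',), ('Niaj',)]

Reason: OR vs IN are equivalent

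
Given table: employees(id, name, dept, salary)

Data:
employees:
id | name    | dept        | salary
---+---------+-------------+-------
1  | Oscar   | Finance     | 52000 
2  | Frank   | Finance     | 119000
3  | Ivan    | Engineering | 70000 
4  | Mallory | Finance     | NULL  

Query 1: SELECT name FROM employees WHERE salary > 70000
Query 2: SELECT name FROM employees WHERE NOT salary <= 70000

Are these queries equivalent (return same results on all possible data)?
Yes, equivalent

Both queries return: [('Frank',)]

Reason: Both filter salary > 70000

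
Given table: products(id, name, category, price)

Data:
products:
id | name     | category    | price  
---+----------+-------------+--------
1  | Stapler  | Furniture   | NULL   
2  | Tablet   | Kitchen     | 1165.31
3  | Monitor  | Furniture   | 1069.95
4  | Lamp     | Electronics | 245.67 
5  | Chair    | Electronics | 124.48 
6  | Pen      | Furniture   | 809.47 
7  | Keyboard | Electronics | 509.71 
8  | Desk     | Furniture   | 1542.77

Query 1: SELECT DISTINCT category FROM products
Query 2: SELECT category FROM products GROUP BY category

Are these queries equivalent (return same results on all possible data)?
Yes, equivalent

Both queries return: [('Electronics',), ('Furniture',), ('Kitchen',)]

Reason: Both get unique categorys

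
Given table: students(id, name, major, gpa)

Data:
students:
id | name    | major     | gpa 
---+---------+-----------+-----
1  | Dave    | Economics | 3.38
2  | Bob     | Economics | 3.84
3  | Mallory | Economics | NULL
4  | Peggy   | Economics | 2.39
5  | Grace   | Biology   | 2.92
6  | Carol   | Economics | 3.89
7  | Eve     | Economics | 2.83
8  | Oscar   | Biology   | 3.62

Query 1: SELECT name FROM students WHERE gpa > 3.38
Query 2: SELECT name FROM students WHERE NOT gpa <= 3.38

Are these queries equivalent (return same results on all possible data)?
Yes, equivalent

Both queries return: [('Bob',), ('Carol',), ('Oscar',)]

Reason: Both filter gpa > 3.38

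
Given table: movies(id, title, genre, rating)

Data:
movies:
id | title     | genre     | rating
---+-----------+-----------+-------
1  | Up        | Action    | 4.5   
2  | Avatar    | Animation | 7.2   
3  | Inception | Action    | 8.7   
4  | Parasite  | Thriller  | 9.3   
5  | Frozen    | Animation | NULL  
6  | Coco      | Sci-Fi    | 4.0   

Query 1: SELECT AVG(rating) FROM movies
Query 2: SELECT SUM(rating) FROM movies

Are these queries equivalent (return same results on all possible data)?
No, not equivalent

Query 1 returns: [(6.74,)]
Query 2 returns: [(33.7,)]

Reason: AVG vs SUM give different aggregate values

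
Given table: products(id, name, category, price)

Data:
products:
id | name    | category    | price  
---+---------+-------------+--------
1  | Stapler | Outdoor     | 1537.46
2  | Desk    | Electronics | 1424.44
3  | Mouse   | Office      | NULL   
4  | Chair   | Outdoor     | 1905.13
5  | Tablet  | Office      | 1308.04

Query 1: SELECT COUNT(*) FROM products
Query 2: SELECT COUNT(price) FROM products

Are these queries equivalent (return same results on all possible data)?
No, not equivalent

Query 1 returns: [(5,)]
Query 2 returns: [(4,)]

Reason: COUNT(*) includes NULLs, COUNT(column) excludes them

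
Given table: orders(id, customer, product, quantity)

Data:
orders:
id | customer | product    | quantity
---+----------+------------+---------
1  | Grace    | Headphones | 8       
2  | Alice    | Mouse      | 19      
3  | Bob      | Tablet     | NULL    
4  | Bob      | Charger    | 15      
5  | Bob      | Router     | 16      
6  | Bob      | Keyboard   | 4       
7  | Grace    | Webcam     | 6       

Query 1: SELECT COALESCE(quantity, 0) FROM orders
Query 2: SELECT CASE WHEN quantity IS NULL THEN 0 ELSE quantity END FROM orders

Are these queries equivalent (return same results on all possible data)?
Yes, equivalent

Both queries return: [(0,), (4,), (6,), (8,), (15,), (16,), (19,)]

Reason: COALESCE vs CASE for NULL handling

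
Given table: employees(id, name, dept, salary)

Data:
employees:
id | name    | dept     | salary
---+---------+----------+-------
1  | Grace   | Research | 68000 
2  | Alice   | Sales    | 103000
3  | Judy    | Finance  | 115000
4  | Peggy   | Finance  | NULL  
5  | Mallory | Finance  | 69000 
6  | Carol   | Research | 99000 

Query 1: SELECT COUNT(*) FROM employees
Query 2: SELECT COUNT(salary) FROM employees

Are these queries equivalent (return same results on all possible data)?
No, not equivalent

Query 1 returns: [(6,)]
Query 2 returns: [(5,)]

Reason: COUNT(*) includes NULLs, COUNT(column) excludes them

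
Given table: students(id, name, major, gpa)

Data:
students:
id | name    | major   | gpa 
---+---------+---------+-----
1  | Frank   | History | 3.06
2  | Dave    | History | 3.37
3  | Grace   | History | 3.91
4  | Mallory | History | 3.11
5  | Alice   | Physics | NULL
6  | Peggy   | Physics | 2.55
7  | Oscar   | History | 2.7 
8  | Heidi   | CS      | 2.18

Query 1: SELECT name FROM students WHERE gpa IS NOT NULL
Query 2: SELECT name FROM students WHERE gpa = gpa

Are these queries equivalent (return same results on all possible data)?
Yes, equivalent

Both queries return: [('Dave',), ('Frank',), ('Grace',), ('Heidi',), ('Mallory',), ('Oscar',), ('Peggy',)]

Reason: IS NOT NULL vs self-equality (both exclude NULLs)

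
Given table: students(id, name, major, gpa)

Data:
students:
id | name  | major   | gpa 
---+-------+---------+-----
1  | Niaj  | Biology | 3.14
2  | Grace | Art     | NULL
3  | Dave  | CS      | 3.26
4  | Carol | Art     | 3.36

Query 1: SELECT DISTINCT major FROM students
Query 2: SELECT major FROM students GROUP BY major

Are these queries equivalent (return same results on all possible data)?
Yes, equivalent

Both queries return: [('Art',), ('Biology',), ('CS',)]

Reason: Both get unique majors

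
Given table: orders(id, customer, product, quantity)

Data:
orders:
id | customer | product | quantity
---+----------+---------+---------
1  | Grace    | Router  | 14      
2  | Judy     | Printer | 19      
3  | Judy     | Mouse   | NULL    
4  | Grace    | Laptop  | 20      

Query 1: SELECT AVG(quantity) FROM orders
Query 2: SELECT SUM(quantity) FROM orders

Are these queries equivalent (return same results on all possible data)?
No, not equivalent

Query 1 returns: [(17.666666666666668,)]
Query 2 returns: [(53,)]

Reason: AVG vs SUM give different aggregate values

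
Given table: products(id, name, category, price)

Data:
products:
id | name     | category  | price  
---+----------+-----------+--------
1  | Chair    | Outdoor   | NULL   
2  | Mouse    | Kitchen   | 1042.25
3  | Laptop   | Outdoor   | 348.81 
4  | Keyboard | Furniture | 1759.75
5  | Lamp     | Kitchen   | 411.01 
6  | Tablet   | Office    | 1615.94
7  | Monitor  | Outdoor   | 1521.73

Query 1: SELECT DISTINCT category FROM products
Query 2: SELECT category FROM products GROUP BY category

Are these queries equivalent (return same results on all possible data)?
Yes, equivalent

Both queries return: [('Furniture',), ('Kitchen',), ('Office',), ('Outdoor',)]

Reason: Both get unique categorys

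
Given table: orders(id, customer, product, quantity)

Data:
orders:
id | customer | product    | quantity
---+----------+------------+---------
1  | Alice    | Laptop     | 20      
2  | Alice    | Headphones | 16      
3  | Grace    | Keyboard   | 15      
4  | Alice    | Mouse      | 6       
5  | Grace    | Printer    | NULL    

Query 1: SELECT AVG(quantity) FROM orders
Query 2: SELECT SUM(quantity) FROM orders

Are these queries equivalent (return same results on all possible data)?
No, not equivalent

Query 1 returns: [(14.25,)]
Query 2 returns: [(57,)]

Reason: AVG vs SUM give different aggregate values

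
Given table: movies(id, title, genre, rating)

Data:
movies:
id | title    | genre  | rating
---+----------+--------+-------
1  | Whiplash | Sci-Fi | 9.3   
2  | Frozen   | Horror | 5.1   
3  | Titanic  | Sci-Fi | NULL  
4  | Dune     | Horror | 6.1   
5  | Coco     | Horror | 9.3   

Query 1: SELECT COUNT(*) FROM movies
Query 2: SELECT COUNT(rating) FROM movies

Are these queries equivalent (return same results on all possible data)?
No, not equivalent

Query 1 returns: [(5,)]
Query 2 returns: [(4,)]

Reason: COUNT(*) includes NULLs, COUNT(column) excludes them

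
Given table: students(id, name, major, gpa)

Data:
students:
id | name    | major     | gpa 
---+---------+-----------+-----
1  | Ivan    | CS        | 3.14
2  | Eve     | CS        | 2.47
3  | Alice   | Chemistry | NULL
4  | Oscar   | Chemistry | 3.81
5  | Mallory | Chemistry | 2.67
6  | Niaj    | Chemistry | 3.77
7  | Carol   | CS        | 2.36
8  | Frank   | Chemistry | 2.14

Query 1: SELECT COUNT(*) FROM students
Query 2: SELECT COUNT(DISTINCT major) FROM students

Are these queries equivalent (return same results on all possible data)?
No, not equivalent

Query 1 returns: [(8,)]
Query 2 returns: [(2,)]

Reason: COUNT(*) counts rows, COUNT(DISTINCT major) counts unique majors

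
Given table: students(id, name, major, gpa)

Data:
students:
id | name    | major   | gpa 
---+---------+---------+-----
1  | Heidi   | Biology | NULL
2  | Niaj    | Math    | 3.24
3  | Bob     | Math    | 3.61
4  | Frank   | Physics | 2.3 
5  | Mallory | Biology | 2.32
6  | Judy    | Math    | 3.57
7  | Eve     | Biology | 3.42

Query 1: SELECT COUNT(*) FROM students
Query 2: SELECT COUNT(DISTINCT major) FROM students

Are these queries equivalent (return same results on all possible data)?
No, not equivalent

Query 1 returns: [(7,)]
Query 2 returns: [(3,)]

Reason: COUNT(*) counts rows, COUNT(DISTINCT major) counts unique majors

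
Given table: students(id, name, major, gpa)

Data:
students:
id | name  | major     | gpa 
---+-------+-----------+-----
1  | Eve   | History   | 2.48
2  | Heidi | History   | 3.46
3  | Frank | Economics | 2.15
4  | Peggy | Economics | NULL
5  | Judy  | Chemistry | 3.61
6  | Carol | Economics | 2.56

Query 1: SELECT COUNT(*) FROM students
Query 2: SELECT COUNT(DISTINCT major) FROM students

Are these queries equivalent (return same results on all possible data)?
No, not equivalent

Query 1 returns: [(6,)]
Query 2 returns: [(3,)]

Reason: COUNT(*) counts rows, COUNT(DISTINCT major) counts unique majors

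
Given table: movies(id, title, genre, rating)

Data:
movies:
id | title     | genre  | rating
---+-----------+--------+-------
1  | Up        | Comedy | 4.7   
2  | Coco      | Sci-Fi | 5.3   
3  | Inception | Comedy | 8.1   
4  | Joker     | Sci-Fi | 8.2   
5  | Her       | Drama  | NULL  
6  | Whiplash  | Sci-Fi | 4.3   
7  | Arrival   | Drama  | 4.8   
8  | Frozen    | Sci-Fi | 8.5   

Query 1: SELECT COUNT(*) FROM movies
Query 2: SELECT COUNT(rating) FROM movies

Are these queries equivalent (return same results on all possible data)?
No, not equivalent

Query 1 returns: [(8,)]
Query 2 returns: [(7,)]

Reason: COUNT(*) includes NULLs, COUNT(column) excludes them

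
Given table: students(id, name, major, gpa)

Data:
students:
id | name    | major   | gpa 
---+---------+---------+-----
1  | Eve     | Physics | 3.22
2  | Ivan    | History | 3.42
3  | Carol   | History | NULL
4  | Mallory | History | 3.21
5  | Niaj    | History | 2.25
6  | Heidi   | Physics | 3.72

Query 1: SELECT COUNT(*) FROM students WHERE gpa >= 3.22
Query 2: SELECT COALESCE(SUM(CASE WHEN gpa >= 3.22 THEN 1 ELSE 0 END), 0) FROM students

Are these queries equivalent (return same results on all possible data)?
Yes, equivalent

Both queries return: [(3,)]

Reason: COUNT with WHERE vs conditional SUM (COALESCE handles empty-table NULL)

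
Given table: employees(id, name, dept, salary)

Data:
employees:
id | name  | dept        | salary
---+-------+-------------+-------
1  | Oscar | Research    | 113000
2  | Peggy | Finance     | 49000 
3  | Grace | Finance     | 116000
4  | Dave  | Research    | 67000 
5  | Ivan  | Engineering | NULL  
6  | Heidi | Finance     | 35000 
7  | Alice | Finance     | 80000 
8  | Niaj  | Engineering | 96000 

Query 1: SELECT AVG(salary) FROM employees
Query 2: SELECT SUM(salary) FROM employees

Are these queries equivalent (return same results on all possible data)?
No, not equivalent

Query 1 returns: [(79428.57142857143,)]
Query 2 returns: [(556000,)]

Reason: AVG vs SUM give different aggregate values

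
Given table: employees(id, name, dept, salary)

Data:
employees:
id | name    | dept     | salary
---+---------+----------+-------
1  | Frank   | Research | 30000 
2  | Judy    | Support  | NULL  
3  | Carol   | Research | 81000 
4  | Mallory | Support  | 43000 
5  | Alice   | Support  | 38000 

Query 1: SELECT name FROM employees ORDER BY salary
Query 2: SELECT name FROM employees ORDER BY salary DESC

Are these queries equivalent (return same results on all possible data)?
No, not equivalent

Query 1 returns: [('Judy',), ('Frank',), ('Alice',), ('Mallory',), ('Carol',)]
Query 2 returns: [('Carol',), ('Mallory',), ('Alice',), ('Frank',), ('Judy',)]

Reason: ASC vs DESC gives opposite ordering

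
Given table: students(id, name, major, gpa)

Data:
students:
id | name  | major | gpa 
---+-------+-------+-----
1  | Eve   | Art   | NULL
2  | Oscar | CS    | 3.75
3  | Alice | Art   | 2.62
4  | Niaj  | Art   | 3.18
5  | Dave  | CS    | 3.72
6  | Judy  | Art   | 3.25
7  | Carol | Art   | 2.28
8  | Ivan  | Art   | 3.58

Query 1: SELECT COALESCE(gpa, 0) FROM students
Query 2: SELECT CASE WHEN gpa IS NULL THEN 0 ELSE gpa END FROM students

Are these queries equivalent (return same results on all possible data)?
Yes, equivalent

Both queries return: [(0,), (2.28,), (2.62,), (3.18,), (3.25,), (3.58,), (3.72,), (3.75,)]

Reason: COALESCE vs CASE for NULL handling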